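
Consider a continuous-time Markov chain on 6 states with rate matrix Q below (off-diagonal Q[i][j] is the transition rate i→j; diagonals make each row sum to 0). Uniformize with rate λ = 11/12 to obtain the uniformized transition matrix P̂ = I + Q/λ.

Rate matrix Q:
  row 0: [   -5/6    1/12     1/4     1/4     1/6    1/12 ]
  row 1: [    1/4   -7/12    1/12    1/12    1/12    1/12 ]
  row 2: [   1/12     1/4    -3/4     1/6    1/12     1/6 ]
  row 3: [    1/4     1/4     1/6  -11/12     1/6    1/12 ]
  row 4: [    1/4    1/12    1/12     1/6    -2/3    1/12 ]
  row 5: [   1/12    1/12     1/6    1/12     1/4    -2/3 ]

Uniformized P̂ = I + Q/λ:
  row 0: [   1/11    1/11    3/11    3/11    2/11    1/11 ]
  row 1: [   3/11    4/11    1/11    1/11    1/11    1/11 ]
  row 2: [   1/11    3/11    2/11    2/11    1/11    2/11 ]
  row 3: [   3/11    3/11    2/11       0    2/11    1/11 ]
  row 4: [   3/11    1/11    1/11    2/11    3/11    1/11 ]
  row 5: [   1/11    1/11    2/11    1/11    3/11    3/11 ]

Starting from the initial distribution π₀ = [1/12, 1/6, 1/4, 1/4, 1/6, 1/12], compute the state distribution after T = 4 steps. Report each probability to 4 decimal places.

t=0: π = [0.0833, 0.1667, 0.2500, 0.2500, 0.1667, 0.0833]
t=1: π = [0.1970, 0.2273, 0.1591, 0.1212, 0.1667, 0.1288]
t=2: π = [0.1846, 0.2039, 0.1639, 0.1453, 0.1736, 0.1288]
t=3: π = [0.1860, 0.2027, 0.1643, 0.1419, 0.1759, 0.1292]
t=4: π = [0.1856, 0.2019, 0.1643, 0.1427, 0.1762, 0.1293]

π = [0.1856, 0.2019, 0.1643, 0.1427, 0.1762, 0.1293]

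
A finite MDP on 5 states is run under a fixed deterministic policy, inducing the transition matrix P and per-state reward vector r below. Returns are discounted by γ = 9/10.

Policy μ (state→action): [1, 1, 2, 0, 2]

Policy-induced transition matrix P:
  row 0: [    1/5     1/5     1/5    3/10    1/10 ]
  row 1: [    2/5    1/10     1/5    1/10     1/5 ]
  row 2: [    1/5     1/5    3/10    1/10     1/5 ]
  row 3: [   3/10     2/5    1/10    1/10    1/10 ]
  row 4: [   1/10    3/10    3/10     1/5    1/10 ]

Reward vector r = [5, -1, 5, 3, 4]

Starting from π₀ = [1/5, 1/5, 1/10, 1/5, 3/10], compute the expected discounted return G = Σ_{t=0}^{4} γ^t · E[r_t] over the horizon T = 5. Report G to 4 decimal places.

t=0: π = [0.2000, 0.2000, 0.1000, 0.2000, 0.3000], E[r] = 3.1000, γ^t·E[r] = 3.100000, running G = 3.100000
t=1: π = [0.2300, 0.2500, 0.2200, 0.1700, 0.1300], E[r] = 3.0300, γ^t·E[r] = 2.727000, running G = 5.827000
t=2: π = [0.2540, 0.2220, 0.2180, 0.1590, 0.1470], E[r] = 3.2030, γ^t·E[r] = 2.594430, running G = 8.421430
t=3: π = [0.2456, 0.2243, 0.2206, 0.1655, 0.1440], E[r] = 3.1792, γ^t·E[r] = 2.317637, running G = 10.739067
t=4: π = [0.2470, 0.2251, 0.2199, 0.1635, 0.1445], E[r] = 3.1781, γ^t·E[r] = 2.085119, running G = 12.824185

G = 12.8242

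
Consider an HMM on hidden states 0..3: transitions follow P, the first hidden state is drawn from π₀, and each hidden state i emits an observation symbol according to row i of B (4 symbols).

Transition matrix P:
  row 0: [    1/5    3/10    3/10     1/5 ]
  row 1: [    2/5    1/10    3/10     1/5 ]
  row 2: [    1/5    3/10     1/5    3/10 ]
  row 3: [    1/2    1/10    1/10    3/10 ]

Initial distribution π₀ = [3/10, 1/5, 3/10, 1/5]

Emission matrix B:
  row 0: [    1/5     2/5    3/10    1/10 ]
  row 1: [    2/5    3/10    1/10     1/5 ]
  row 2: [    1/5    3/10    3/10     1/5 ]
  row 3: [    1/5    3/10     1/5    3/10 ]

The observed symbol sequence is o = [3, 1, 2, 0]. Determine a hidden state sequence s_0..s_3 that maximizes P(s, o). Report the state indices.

t=0: δ = [3.000e-02, 4.000e-02, 6.000e-02, 6.000e-02]  (obs o_0=3)
t=1: δ = [1.200e-02, 5.400e-03, 3.600e-03, 5.400e-03]  ψ = [3, 2, 1, 2]  (obs o_1=1)
t=2: δ = [8.100e-04, 3.600e-04, 1.080e-03, 4.800e-04]  ψ = [3, 0, 0, 0]  (obs o_2=2)
t=3: δ = [4.800e-05, 1.296e-04, 4.860e-05, 6.480e-05]  ψ = [3, 2, 0, 2]  (obs o_3=0)
backtrack: best end state = 1; path = [3, 0, 2, 1]

path = [3, 0, 2, 1]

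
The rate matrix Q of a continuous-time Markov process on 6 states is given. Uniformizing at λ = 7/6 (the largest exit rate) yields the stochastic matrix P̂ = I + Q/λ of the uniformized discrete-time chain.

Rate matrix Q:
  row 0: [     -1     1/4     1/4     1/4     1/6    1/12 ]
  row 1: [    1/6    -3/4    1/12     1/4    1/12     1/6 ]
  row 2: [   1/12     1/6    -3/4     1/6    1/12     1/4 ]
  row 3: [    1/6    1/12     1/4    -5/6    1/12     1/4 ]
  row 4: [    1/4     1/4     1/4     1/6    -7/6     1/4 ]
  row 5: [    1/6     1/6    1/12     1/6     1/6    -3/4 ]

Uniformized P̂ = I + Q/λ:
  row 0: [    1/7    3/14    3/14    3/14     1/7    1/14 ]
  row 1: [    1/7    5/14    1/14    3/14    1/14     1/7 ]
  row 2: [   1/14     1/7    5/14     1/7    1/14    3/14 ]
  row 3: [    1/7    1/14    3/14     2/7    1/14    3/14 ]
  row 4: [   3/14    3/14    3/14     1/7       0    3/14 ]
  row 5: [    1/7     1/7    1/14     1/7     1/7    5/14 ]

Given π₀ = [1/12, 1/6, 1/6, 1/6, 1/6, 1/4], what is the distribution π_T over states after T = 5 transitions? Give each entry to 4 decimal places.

π = [0.1362, 0.1848, 0.1839, 0.1934, 0.0899, 0.2119]

t=0: π = [0.0833, 0.1667, 0.1667, 0.1667, 0.1667, 0.2500]
t=1: π = [0.1429, 0.1845, 0.1786, 0.1845, 0.0833, 0.2262]
t=2: π = [0.1361, 0.1854, 0.1811, 0.1926, 0.0918, 0.2130]
t=3: π = [0.1365, 0.1851, 0.1832, 0.1933, 0.0898, 0.2120]
t=4: π = [0.1362, 0.1849, 0.1837, 0.1934, 0.0899, 0.2119]
t=5: π = [0.1362, 0.1848, 0.1839, 0.1934, 0.0899, 0.2119]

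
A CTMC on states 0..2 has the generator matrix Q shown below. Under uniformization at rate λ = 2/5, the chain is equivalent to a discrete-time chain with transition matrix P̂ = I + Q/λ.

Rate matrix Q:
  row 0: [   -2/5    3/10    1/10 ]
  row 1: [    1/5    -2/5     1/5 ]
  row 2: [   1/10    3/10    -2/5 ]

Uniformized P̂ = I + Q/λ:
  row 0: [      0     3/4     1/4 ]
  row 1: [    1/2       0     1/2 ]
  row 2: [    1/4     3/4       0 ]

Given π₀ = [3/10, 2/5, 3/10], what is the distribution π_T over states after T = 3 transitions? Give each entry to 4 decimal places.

t=0: π = [0.3000, 0.4000, 0.3000]
t=1: π = [0.2750, 0.4500, 0.2750]
t=2: π = [0.2938, 0.4125, 0.2938]
t=3: π = [0.2797, 0.4406, 0.2797]

π = [0.2797, 0.4406, 0.2797]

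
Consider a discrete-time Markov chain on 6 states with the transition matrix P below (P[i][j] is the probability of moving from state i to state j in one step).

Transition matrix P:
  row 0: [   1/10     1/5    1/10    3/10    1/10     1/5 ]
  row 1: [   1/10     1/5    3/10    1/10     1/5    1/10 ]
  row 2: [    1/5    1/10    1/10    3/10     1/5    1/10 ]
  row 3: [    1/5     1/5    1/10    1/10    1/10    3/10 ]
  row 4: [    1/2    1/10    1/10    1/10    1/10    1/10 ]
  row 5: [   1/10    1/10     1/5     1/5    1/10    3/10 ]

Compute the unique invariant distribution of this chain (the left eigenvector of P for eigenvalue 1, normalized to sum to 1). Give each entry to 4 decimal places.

π = [0.1858, 0.1525, 0.1500, 0.1866, 0.1302, 0.1949]

Balance equations π_j = Σ_i π_i·P[i][j]:
  π_0 = 1/10·π_0 + 1/10·π_1 + 1/5·π_2 + 1/5·π_3 + 1/2·π_4 + 1/10·π_5
  π_1 = 1/5·π_0 + 1/5·π_1 + 1/10·π_2 + 1/5·π_3 + 1/10·π_4 + 1/10·π_5
  π_2 = 1/10·π_0 + 3/10·π_1 + 1/10·π_2 + 1/10·π_3 + 1/10·π_4 + 1/5·π_5
  π_3 = 3/10·π_0 + 1/10·π_1 + 3/10·π_2 + 1/10·π_3 + 1/10·π_4 + 1/5·π_5
  π_4 = 1/10·π_0 + 1/5·π_1 + 1/5·π_2 + 1/10·π_3 + 1/10·π_4 + 1/10·π_5
  normalize: π_0 + π_1 + π_2 + π_3 + π_4 + π_5 = 1
Solving the linear system gives exactly π = [5195/27966, 2843/18644, 8389/55932, 10439/55932, 7285/55932, 2725/13983].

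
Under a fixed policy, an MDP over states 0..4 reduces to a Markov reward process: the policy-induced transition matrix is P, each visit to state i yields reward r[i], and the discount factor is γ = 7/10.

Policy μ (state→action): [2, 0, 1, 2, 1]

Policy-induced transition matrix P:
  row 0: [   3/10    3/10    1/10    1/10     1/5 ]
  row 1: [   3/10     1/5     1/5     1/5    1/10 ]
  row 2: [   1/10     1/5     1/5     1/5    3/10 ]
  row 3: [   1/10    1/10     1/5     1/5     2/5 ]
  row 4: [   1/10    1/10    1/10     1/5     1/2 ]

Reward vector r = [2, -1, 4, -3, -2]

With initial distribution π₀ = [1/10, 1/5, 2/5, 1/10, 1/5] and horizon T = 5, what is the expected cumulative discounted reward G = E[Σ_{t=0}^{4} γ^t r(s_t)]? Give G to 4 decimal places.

G = 0.1869

t=0: π = [0.1000, 0.2000, 0.4000, 0.1000, 0.2000], E[r] = 0.9000, γ^t·E[r] = 0.900000, running G = 0.900000
t=1: π = [0.1600, 0.1800, 0.1700, 0.1900, 0.3000], E[r] = -0.3500, γ^t·E[r] = -0.245000, running G = 0.655000
t=2: π = [0.1680, 0.1670, 0.1540, 0.1840, 0.3270], E[r] = -0.4210, γ^t·E[r] = -0.206290, running G = 0.448710
t=3: π = [0.1670, 0.1657, 0.1505, 0.1832, 0.3336], E[r] = -0.4465, γ^t·E[r] = -0.153150, running G = 0.295561
t=4: π = [0.1665, 0.1650, 0.1499, 0.1833, 0.3352], E[r] = -0.4525, γ^t·E[r] = -0.108640, running G = 0.186920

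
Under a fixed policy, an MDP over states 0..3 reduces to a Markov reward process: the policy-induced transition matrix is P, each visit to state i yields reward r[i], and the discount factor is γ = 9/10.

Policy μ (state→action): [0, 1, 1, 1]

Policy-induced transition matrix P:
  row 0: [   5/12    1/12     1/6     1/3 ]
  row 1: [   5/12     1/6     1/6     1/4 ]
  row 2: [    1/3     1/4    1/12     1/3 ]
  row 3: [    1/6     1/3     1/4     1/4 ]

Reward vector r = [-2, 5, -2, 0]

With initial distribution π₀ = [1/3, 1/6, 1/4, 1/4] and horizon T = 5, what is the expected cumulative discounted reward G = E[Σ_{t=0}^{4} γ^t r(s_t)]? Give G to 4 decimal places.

G = -0.3219

t=0: π = [0.3333, 0.1667, 0.2500, 0.2500], E[r] = -0.3333, γ^t·E[r] = -0.333333, running G = -0.333333
t=1: π = [0.3333, 0.2014, 0.1667, 0.2986], E[r] = 0.0069, γ^t·E[r] = 0.006250, running G = -0.327083
t=2: π = [0.3281, 0.2025, 0.1777, 0.2917], E[r] = 0.0012, γ^t·E[r] = 0.000938, running G = -0.326146
t=3: π = [0.3289, 0.2027, 0.1762, 0.2921], E[r] = 0.0035, γ^t·E[r] = 0.002531, running G = -0.323615
t=4: π = [0.3289, 0.2026, 0.1763, 0.2921], E[r] = 0.0026, γ^t·E[r] = 0.001688, running G = -0.321927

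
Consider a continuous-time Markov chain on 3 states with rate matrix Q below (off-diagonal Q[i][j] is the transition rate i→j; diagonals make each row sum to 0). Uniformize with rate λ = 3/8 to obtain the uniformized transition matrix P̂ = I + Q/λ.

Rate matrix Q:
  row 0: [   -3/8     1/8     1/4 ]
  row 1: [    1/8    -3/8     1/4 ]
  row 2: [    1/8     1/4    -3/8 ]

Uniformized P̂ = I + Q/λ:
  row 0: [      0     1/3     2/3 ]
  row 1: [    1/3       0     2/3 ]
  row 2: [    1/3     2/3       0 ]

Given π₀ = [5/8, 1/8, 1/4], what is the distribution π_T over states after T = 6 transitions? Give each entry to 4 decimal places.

π = [0.2505, 0.3627, 0.3868]

t=0: π = [0.6250, 0.1250, 0.2500]
t=1: π = [0.1250, 0.3750, 0.5000]
t=2: π = [0.2917, 0.3750, 0.3333]
t=3: π = [0.2361, 0.3194, 0.4444]
t=4: π = [0.2546, 0.3750, 0.3704]
t=5: π = [0.2485, 0.3318, 0.4198]
t=6: π = [0.2505, 0.3627, 0.3868]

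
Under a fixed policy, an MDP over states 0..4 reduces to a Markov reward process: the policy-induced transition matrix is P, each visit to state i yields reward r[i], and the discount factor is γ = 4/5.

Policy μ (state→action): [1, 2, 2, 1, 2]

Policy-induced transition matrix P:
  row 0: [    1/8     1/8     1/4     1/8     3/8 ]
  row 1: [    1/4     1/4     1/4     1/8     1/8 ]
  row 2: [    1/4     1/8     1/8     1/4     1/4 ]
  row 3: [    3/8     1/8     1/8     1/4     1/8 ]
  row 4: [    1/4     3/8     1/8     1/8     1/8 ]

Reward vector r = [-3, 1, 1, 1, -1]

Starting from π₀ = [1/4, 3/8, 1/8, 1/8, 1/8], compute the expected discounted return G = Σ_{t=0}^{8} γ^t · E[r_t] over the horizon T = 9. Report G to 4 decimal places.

G = -1.4844

t=0: π = [0.2500, 0.3750, 0.1250, 0.1250, 0.1250], E[r] = -0.2500, γ^t·E[r] = -0.250000, running G = -0.250000
t=1: π = [0.2344, 0.2031, 0.2031, 0.1563, 0.2031], E[r] = -0.3438, γ^t·E[r] = -0.275000, running G = -0.525000
t=2: π = [0.2402, 0.2012, 0.1797, 0.1699, 0.2090], E[r] = -0.3789, γ^t·E[r] = -0.242500, running G = -0.767500
t=3: π = [0.2412, 0.2024, 0.1802, 0.1687, 0.2075], E[r] = -0.3799, γ^t·E[r] = -0.194500, running G = -0.962000
t=4: π = [0.2409, 0.2022, 0.1805, 0.1686, 0.2078], E[r] = -0.3794, γ^t·E[r] = -0.155400, running G = -1.117400
t=5: π = [0.2410, 0.2022, 0.1804, 0.1686, 0.2078], E[r] = -0.3794, γ^t·E[r] = -0.124328, running G = -1.241728
t=6: π = [0.2410, 0.2022, 0.1804, 0.1686, 0.2078], E[r] = -0.3794, γ^t·E[r] = -0.099461, running G = -1.341189
t=7: π = [0.2410, 0.2022, 0.1804, 0.1686, 0.2078], E[r] = -0.3794, γ^t·E[r] = -0.079569, running G = -1.420757
t=8: π = [0.2410, 0.2022, 0.1804, 0.1686, 0.2078], E[r] = -0.3794, γ^t·E[r] = -0.063655, running G = -1.484412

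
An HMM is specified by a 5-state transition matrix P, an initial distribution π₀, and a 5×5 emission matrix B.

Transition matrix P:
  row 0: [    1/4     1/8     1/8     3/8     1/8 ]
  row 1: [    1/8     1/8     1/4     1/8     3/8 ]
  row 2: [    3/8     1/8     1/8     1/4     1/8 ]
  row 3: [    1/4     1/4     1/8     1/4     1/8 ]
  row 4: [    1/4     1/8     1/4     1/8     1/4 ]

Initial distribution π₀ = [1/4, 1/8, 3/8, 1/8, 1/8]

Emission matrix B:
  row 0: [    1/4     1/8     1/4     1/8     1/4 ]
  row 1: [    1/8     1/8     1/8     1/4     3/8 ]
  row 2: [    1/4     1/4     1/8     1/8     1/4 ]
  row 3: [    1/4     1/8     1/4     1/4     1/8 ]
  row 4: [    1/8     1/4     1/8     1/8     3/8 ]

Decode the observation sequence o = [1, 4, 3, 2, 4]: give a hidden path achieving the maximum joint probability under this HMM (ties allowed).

path = [2, 0, 3, 3, 1]

t=0: δ = [3.125e-02, 1.562e-02, 9.375e-02, 1.562e-02, 3.125e-02]  (obs o_0=1)
t=1: δ = [8.789e-03, 4.395e-03, 2.930e-03, 2.930e-03, 4.395e-03]  ψ = [2, 2, 2, 2, 2]  (obs o_1=4)
t=2: δ = [2.747e-04, 2.747e-04, 1.373e-04, 8.240e-04, 2.060e-04]  ψ = [0, 0, 0, 0, 1]  (obs o_2=3)
t=3: δ = [5.150e-05, 2.575e-05, 1.287e-05, 5.150e-05, 1.287e-05]  ψ = [3, 3, 3, 3, 1]  (obs o_3=2)
t=4: δ = [3.219e-06, 4.828e-06, 1.609e-06, 2.414e-06, 3.621e-06]  ψ = [0, 3, 0, 0, 1]  (obs o_4=4)
backtrack: best end state = 1; path = [2, 0, 3, 3, 1]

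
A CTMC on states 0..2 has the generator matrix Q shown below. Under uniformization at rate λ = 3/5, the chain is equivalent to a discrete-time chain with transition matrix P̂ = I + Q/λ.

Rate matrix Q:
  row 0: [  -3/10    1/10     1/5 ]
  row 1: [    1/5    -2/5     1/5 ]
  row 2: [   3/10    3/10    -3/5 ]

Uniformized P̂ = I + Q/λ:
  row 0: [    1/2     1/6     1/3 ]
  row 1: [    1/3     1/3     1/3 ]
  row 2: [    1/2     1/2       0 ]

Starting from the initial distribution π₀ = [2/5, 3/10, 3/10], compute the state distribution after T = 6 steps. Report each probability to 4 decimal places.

t=0: π = [0.4000, 0.3000, 0.3000]
t=1: π = [0.4500, 0.3167, 0.2333]
t=2: π = [0.4472, 0.2972, 0.2556]
t=3: π = [0.4505, 0.3014, 0.2481]
t=4: π = [0.4498, 0.2996, 0.2506]
t=5: π = [0.4501, 0.3001, 0.2498]
t=6: π = [0.4500, 0.3000, 0.2501]

π = [0.4500, 0.3000, 0.2501]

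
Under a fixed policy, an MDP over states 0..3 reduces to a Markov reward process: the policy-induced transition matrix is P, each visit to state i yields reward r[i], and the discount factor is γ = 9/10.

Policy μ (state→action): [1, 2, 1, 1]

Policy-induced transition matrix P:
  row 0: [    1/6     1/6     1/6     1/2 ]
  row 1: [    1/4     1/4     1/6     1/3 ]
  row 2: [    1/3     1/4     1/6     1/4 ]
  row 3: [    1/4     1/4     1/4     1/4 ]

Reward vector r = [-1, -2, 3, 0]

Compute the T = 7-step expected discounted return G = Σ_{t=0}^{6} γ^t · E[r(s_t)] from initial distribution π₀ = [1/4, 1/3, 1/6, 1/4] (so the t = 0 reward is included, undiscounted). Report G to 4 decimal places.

G = -0.9451

t=0: π = [0.2500, 0.3333, 0.1667, 0.2500], E[r] = -0.4167, γ^t·E[r] = -0.416667, running G = -0.416667
t=1: π = [0.2431, 0.2292, 0.1875, 0.3403], E[r] = -0.1389, γ^t·E[r] = -0.125000, running G = -0.541667
t=2: π = [0.2454, 0.2297, 0.1950, 0.3299], E[r] = -0.1198, γ^t·E[r] = -0.097031, running G = -0.638698
t=3: π = [0.2458, 0.2296, 0.1942, 0.3305], E[r] = -0.1224, γ^t·E[r] = -0.089262, running G = -0.727960
t=4: π = [0.2457, 0.2295, 0.1942, 0.3306], E[r] = -0.1221, γ^t·E[r] = -0.080114, running G = -0.808074
t=5: π = [0.2457, 0.2295, 0.1942, 0.3306], E[r] = -0.1221, γ^t·E[r] = -0.072108, running G = -0.880181
t=6: π = [0.2457, 0.2295, 0.1942, 0.3306], E[r] = -0.1221, γ^t·E[r] = -0.064899, running G = -0.945081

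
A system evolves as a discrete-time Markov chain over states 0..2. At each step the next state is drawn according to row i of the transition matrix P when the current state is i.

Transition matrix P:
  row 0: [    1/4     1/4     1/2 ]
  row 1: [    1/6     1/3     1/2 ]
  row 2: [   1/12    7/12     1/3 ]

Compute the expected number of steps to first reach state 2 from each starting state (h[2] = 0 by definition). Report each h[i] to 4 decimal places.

First-step conditioning: h[2] = 0; for i ≠ 2, h[i] = 1 + Σ_k P[i][k]·h[k].
  h[0] = 1 + 1/4·h[0] + 1/4·h[1]
  h[1] = 1 + 1/6·h[0] + 1/3·h[1]
Solving the 2×2 linear system over states ≠ 2 gives exactly h = [2, 2, 0] (h[2] = 0 is the target).

h = [2.0000, 2.0000, 0.0000]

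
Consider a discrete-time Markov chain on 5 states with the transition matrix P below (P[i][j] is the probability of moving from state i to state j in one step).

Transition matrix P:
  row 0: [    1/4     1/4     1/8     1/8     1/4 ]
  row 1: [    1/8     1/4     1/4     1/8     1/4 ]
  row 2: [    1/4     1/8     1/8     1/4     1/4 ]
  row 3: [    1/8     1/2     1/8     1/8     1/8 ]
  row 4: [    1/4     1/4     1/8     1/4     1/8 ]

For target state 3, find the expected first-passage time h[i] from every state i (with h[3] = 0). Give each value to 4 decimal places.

h = [5.8137, 5.7242, 5.0981, 0.0000, 5.1677]

First-step conditioning: h[3] = 0; for i ≠ 3, h[i] = 1 + Σ_k P[i][k]·h[k].
  h[0] = 1 + 1/4·h[0] + 1/4·h[1] + 1/8·h[2] + 1/4·h[4]
  h[1] = 1 + 1/8·h[0] + 1/4·h[1] + 1/4·h[2] + 1/4·h[4]
  h[2] = 1 + 1/4·h[0] + 1/8·h[1] + 1/8·h[2] + 1/4·h[4]
  h[4] = 1 + 1/4·h[0] + 1/4·h[1] + 1/8·h[2] + 1/8·h[4]
Solving the 4×4 linear system over states ≠ 3 gives exactly h = [936/161, 4608/805, 4104/805, 0, 832/161] (h[3] = 0 is the target).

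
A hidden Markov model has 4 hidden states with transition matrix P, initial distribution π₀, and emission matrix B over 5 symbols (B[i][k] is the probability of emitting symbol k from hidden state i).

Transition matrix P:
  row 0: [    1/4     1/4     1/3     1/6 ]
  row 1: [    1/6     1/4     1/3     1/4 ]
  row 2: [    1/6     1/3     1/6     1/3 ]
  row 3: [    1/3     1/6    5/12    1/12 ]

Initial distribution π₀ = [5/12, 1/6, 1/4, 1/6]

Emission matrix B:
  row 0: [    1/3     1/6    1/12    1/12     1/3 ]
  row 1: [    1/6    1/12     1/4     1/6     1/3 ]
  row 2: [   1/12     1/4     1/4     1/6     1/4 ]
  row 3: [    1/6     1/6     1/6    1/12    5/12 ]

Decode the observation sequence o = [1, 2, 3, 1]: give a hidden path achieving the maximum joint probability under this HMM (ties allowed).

path = [0, 2, 1, 2]

t=0: δ = [6.944e-02, 1.389e-02, 6.250e-02, 2.778e-02]  (obs o_0=1)
t=1: δ = [1.447e-03, 5.208e-03, 5.787e-03, 3.472e-03]  ψ = [0, 2, 0, 2]  (obs o_1=2)
t=2: δ = [9.645e-05, 3.215e-04, 2.894e-04, 1.608e-04]  ψ = [3, 2, 1, 2]  (obs o_2=3)
t=3: δ = [8.931e-06, 8.038e-06, 2.679e-05, 1.608e-05]  ψ = [1, 2, 1, 2]  (obs o_3=1)
backtrack: best end state = 2; path = [0, 2, 1, 2]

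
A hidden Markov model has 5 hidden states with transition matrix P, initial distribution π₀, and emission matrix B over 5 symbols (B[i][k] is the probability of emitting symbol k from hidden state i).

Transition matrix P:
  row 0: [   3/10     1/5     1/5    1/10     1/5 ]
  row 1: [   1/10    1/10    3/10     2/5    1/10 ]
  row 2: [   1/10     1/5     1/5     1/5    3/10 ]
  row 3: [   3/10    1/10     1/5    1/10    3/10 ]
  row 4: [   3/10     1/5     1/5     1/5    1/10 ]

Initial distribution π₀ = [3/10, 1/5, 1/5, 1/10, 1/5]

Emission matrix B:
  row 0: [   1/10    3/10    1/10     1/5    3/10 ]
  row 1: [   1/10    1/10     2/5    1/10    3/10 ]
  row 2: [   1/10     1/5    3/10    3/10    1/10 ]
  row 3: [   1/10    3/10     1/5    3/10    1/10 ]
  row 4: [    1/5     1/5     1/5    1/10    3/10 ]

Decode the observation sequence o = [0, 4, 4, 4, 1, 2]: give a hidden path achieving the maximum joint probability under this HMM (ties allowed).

path = [4, 0, 0, 0, 0, 1]

t=0: δ = [3.000e-02, 2.000e-02, 2.000e-02, 1.000e-02, 4.000e-02]  (obs o_0=0)
t=1: δ = [3.600e-03, 2.400e-03, 8.000e-04, 8.000e-04, 1.800e-03]  ψ = [4, 4, 4, 1, 0]  (obs o_1=4)
t=2: δ = [3.240e-04, 2.160e-04, 7.200e-05, 9.600e-05, 2.160e-04]  ψ = [0, 0, 0, 1, 0]  (obs o_2=4)
t=3: δ = [2.916e-05, 1.944e-05, 6.480e-06, 8.640e-06, 1.944e-05]  ψ = [0, 0, 0, 1, 0]  (obs o_3=4)
t=4: δ = [2.624e-06, 5.832e-07, 1.166e-06, 2.333e-06, 1.166e-06]  ψ = [0, 0, 0, 1, 0]  (obs o_4=1)
t=5: δ = [7.873e-08, 2.100e-07, 1.575e-07, 5.249e-08, 1.400e-07]  ψ = [0, 0, 0, 0, 3]  (obs o_5=2)
backtrack: best end state = 1; path = [4, 0, 0, 0, 0, 1]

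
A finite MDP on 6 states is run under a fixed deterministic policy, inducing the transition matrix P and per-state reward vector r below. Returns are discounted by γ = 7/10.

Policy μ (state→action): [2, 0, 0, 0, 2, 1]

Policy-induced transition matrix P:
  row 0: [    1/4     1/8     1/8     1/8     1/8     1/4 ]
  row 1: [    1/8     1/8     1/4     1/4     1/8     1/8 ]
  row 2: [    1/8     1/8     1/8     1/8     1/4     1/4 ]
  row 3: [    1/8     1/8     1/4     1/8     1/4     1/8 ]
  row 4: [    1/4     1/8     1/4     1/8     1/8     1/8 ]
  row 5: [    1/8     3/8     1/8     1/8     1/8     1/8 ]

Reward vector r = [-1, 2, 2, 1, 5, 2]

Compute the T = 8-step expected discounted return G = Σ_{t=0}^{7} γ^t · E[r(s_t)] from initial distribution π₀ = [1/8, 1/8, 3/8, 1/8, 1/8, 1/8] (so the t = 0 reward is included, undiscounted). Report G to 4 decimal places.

G = 5.9083

t=0: π = [0.1250, 0.1250, 0.3750, 0.1250, 0.1250, 0.1250], E[r] = 1.8750, γ^t·E[r] = 1.875000, running G = 1.875000
t=1: π = [0.1563, 0.1563, 0.1719, 0.1406, 0.1875, 0.1875], E[r] = 1.9531, γ^t·E[r] = 1.367188, running G = 3.242188
t=2: π = [0.1680, 0.1719, 0.1855, 0.1445, 0.1641, 0.1660], E[r] = 1.8438, γ^t·E[r] = 0.903438, running G = 4.145625
t=3: π = [0.1665, 0.1665, 0.1851, 0.1465, 0.1663, 0.1692], E[r] = 1.8528, γ^t·E[r] = 0.635505, running G = 4.781130
t=4: π = [0.1666, 0.1673, 0.1849, 0.1458, 0.1664, 0.1689], E[r] = 1.8537, γ^t·E[r] = 0.445080, running G = 5.226210
t=5: π = [0.1666, 0.1672, 0.1849, 0.1459, 0.1663, 0.1689], E[r] = 1.8532, γ^t·E[r] = 0.311470, running G = 5.537680
t=6: π = [0.1666, 0.1672, 0.1849, 0.1459, 0.1664, 0.1689], E[r] = 1.8533, γ^t·E[r] = 0.218039, running G = 5.755720
t=7: π = [0.1666, 0.1672, 0.1849, 0.1459, 0.1664, 0.1689], E[r] = 1.8533, γ^t·E[r] = 0.152627, running G = 5.908346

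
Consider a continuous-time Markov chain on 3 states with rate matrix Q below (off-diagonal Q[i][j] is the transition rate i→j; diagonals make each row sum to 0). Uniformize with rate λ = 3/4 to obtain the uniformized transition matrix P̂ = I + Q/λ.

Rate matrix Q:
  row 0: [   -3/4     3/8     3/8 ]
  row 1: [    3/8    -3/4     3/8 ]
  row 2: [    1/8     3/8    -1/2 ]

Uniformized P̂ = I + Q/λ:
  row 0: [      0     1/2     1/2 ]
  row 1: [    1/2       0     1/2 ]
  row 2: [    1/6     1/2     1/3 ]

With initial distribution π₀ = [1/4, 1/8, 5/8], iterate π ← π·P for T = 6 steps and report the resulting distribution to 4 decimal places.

π = [0.2413, 0.3301, 0.4286]

t=0: π = [0.2500, 0.1250, 0.6250]
t=1: π = [0.1667, 0.4375, 0.3958]
t=2: π = [0.2847, 0.2813, 0.4340]
t=3: π = [0.2130, 0.3594, 0.4277]
t=4: π = [0.2510, 0.3203, 0.4287]
t=5: π = [0.2316, 0.3398, 0.4285]
t=6: π = [0.2413, 0.3301, 0.4286]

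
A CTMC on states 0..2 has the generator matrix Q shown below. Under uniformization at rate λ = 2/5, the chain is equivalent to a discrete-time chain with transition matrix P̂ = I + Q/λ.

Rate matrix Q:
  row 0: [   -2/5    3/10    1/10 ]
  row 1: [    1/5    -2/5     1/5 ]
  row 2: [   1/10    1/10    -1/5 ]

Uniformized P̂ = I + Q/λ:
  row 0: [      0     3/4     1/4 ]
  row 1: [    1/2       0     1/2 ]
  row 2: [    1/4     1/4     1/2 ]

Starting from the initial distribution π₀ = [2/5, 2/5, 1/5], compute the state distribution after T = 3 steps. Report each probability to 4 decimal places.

t=0: π = [0.4000, 0.4000, 0.2000]
t=1: π = [0.2500, 0.3500, 0.4000]
t=2: π = [0.2750, 0.2875, 0.4375]
t=3: π = [0.2531, 0.3156, 0.4313]

π = [0.2531, 0.3156, 0.4313]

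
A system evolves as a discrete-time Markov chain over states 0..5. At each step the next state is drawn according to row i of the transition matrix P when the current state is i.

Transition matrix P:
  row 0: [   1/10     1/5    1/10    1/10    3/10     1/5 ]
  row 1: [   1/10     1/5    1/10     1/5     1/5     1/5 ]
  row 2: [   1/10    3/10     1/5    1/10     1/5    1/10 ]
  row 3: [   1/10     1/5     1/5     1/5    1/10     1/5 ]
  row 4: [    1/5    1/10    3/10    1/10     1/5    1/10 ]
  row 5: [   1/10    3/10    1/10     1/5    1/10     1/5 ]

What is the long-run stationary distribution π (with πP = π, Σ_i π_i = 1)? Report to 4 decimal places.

Balance equations π_j = Σ_i π_i·P[i][j]:
  π_0 = 1/10·π_0 + 1/10·π_1 + 1/10·π_2 + 1/10·π_3 + 1/5·π_4 + 1/10·π_5
  π_1 = 1/5·π_0 + 1/5·π_1 + 3/10·π_2 + 1/5·π_3 + 1/10·π_4 + 3/10·π_5
  π_2 = 1/10·π_0 + 1/10·π_1 + 1/5·π_2 + 1/5·π_3 + 3/10·π_4 + 1/10·π_5
  π_3 = 1/10·π_0 + 1/5·π_1 + 1/10·π_2 + 1/5·π_3 + 1/10·π_4 + 1/5·π_5
  π_4 = 3/10·π_0 + 1/5·π_1 + 1/5·π_2 + 1/10·π_3 + 1/5·π_4 + 1/10·π_5
  normalize: π_0 + π_1 + π_2 + π_3 + π_4 + π_5 = 1
Solving the linear system gives exactly π = [40/339, 73/339, 19/113, 52/339, 61/339, 56/339].

π = [0.1180, 0.2153, 0.1681, 0.1534, 0.1799, 0.1652]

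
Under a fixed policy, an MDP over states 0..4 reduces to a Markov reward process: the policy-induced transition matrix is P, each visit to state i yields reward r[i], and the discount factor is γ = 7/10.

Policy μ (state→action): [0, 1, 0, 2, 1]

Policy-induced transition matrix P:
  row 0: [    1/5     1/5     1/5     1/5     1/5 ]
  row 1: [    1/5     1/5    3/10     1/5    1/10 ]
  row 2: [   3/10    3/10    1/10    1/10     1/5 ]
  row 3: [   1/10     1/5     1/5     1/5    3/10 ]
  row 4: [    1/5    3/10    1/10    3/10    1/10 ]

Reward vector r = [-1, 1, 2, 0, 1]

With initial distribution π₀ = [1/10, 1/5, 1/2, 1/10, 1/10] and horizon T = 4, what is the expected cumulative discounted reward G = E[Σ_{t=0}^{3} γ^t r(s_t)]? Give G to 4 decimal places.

G = 2.0558

t=0: π = [0.1000, 0.2000, 0.5000, 0.1000, 0.1000], E[r] = 1.2000, γ^t·E[r] = 1.200000, running G = 1.200000
t=1: π = [0.2400, 0.2600, 0.1600, 0.1600, 0.1800], E[r] = 0.5200, γ^t·E[r] = 0.364000, running G = 1.564000
t=2: π = [0.2000, 0.2340, 0.1920, 0.2020, 0.1720], E[r] = 0.5900, γ^t·E[r] = 0.289100, running G = 1.853100
t=3: π = [0.1990, 0.2364, 0.1870, 0.1980, 0.1796], E[r] = 0.5910, γ^t·E[r] = 0.202713, running G = 2.055813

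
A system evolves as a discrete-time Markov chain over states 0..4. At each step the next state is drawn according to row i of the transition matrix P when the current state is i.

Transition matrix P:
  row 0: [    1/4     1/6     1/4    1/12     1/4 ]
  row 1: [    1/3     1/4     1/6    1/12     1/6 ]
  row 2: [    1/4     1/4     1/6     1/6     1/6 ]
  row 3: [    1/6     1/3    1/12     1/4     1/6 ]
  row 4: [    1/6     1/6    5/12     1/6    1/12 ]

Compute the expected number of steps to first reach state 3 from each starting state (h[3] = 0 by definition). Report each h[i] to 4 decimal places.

First-step conditioning: h[3] = 0; for i ≠ 3, h[i] = 1 + Σ_k P[i][k]·h[k].
  h[0] = 1 + 1/4·h[0] + 1/6·h[1] + 1/4·h[2] + 1/4·h[4]
  h[1] = 1 + 1/3·h[0] + 1/4·h[1] + 1/6·h[2] + 1/6·h[4]
  h[2] = 1 + 1/4·h[0] + 1/4·h[1] + 1/6·h[2] + 1/6·h[4]
  h[4] = 1 + 1/6·h[0] + 1/6·h[1] + 5/12·h[2] + 1/12·h[4]
Solving the 4×4 linear system over states ≠ 3 gives exactly h = [6120/727, 6204/727, 5694/727, 0, 5622/727] (h[3] = 0 is the target).

h = [8.4182, 8.5337, 7.8322, 0.0000, 7.7331]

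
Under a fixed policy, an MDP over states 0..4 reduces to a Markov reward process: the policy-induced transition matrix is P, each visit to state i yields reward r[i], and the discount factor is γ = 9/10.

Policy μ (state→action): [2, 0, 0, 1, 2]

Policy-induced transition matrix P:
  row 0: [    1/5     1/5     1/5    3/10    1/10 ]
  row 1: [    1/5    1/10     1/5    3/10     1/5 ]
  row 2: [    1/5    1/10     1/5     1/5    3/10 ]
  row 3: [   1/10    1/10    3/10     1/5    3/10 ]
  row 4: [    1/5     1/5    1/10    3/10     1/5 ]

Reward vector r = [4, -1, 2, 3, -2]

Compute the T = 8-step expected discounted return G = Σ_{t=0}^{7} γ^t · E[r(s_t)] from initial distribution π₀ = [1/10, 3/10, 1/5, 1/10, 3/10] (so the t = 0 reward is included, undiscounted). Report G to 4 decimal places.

t=0: π = [0.1000, 0.3000, 0.2000, 0.1000, 0.3000], E[r] = 0.2000, γ^t·E[r] = 0.200000, running G = 0.200000
t=1: π = [0.1900, 0.1400, 0.1800, 0.2700, 0.2200], E[r] = 1.3500, γ^t·E[r] = 1.215000, running G = 1.415000
t=2: π = [0.1730, 0.1410, 0.2050, 0.2550, 0.2260], E[r] = 1.2740, γ^t·E[r] = 1.031940, running G = 2.446940
t=3: π = [0.1745, 0.1399, 0.2029, 0.2540, 0.2287], E[r] = 1.2685, γ^t·E[r] = 0.924737, running G = 3.371677
t=4: π = [0.1746, 0.1403, 0.2025, 0.2543, 0.2282], E[r] = 1.2696, γ^t·E[r] = 0.832978, running G = 4.204654
t=5: π = [0.1746, 0.1403, 0.2026, 0.2543, 0.2282], E[r] = 1.2697, γ^t·E[r] = 0.749749, running G = 4.954403
t=6: π = [0.1746, 0.1403, 0.2026, 0.2543, 0.2282], E[r] = 1.2697, γ^t·E[r] = 0.674752, running G = 5.629155
t=7: π = [0.1746, 0.1403, 0.2026, 0.2543, 0.2282], E[r] = 1.2697, γ^t·E[r] = 0.607277, running G = 6.236433

G = 6.2364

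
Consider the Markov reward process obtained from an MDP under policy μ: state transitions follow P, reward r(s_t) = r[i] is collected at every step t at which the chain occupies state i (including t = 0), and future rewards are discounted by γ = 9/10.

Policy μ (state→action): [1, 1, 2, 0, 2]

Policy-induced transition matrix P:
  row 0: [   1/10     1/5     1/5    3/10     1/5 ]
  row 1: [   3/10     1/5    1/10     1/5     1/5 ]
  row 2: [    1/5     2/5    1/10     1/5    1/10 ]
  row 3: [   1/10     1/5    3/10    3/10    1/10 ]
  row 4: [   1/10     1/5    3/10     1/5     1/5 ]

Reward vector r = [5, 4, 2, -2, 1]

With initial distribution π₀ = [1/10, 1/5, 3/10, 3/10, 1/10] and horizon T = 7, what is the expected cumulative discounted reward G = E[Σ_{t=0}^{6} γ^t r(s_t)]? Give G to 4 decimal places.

t=0: π = [0.1000, 0.2000, 0.3000, 0.3000, 0.1000], E[r] = 1.4000, γ^t·E[r] = 1.400000, running G = 1.400000
t=1: π = [0.1700, 0.2600, 0.1900, 0.2400, 0.1400], E[r] = 1.9300, γ^t·E[r] = 1.737000, running G = 3.137000
t=2: π = [0.1710, 0.2380, 0.1930, 0.2410, 0.1570], E[r] = 1.8680, γ^t·E[r] = 1.513080, running G = 4.650080
t=3: π = [0.1669, 0.2386, 0.1967, 0.2412, 0.1566], E[r] = 1.8565, γ^t·E[r] = 1.353389, running G = 6.003469
t=4: π = [0.1674, 0.2393, 0.1963, 0.2408, 0.1562], E[r] = 1.8614, γ^t·E[r] = 1.221265, running G = 7.224733
t=5: π = [0.1675, 0.2393, 0.1961, 0.2408, 0.1563], E[r] = 1.8614, γ^t·E[r] = 1.099141, running G = 8.323874
t=6: π = [0.1675, 0.2392, 0.1962, 0.2408, 0.1563], E[r] = 1.8612, γ^t·E[r] = 0.989129, running G = 9.313003

G = 9.3130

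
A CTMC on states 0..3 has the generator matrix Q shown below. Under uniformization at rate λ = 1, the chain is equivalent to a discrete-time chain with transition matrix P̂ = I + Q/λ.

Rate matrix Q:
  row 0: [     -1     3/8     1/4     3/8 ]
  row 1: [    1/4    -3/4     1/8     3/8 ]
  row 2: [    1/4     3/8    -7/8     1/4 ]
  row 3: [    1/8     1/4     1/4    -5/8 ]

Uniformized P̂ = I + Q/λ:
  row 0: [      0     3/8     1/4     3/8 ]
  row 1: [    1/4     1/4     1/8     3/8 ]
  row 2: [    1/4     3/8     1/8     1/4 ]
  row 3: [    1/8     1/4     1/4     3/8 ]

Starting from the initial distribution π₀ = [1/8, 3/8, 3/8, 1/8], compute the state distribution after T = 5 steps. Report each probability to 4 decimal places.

π = [0.1649, 0.2943, 0.1895, 0.3513]

t=0: π = [0.1250, 0.3750, 0.3750, 0.1250]
t=1: π = [0.2031, 0.3125, 0.1563, 0.3281]
t=2: π = [0.1582, 0.2949, 0.1914, 0.3555]
t=3: π = [0.1660, 0.2937, 0.1892, 0.3511]
t=4: π = [0.1646, 0.2944, 0.1896, 0.3513]
t=5: π = [0.1649, 0.2943, 0.1895, 0.3513]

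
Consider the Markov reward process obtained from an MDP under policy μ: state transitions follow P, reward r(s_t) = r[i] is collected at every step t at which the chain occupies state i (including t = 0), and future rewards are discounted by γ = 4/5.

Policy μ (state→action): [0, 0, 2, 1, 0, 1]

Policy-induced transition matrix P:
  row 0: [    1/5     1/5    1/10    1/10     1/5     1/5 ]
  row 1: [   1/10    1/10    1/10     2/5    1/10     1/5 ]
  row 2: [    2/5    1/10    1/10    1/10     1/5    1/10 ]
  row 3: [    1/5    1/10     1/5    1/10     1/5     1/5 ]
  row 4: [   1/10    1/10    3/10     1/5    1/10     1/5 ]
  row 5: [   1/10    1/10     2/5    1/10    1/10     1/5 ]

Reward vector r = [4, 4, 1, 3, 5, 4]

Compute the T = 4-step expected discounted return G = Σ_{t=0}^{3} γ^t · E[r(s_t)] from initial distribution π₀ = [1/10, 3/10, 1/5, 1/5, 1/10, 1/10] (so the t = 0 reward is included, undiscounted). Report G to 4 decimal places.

t=0: π = [0.1000, 0.3000, 0.2000, 0.2000, 0.1000, 0.1000], E[r] = 3.3000, γ^t·E[r] = 3.300000, running G = 3.300000
t=1: π = [0.1900, 0.1100, 0.1700, 0.2000, 0.1500, 0.1800], E[r] = 3.4400, γ^t·E[r] = 2.752000, running G = 6.052000
t=2: π = [0.1900, 0.1190, 0.2040, 0.1480, 0.1560, 0.1830], E[r] = 3.3960, γ^t·E[r] = 2.173440, running G = 8.225440
t=3: π = [0.1950, 0.1190, 0.2009, 0.1513, 0.1542, 0.1796], E[r] = 3.4002, γ^t·E[r] = 1.740902, running G = 9.966342

G = 9.9663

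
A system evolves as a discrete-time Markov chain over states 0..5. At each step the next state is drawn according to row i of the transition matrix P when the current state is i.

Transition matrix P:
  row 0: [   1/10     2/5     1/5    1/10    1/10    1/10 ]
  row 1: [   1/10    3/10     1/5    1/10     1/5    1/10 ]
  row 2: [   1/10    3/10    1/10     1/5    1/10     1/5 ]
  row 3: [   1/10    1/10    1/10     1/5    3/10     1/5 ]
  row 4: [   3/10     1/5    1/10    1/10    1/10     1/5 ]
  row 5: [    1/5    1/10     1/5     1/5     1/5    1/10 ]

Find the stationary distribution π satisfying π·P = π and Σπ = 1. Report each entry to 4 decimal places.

π = [0.1482, 0.2399, 0.1535, 0.1444, 0.1675, 0.1465]

Balance equations π_j = Σ_i π_i·P[i][j]:
  π_0 = 1/10·π_0 + 1/10·π_1 + 1/10·π_2 + 1/10·π_3 + 3/10·π_4 + 1/5·π_5
  π_1 = 2/5·π_0 + 3/10·π_1 + 3/10·π_2 + 1/10·π_3 + 1/5·π_4 + 1/10·π_5
  π_2 = 1/5·π_0 + 1/5·π_1 + 1/10·π_2 + 1/10·π_3 + 1/10·π_4 + 1/5·π_5
  π_3 = 1/10·π_0 + 1/10·π_1 + 1/5·π_2 + 1/5·π_3 + 1/10·π_4 + 1/5·π_5
  π_4 = 1/10·π_0 + 1/5·π_1 + 1/10·π_2 + 3/10·π_3 + 1/10·π_4 + 1/5·π_5
  normalize: π_0 + π_1 + π_2 + π_3 + π_4 + π_5 = 1
Solving the linear system gives exactly π = [906/6115, 13201/55035, 16891/110070, 13/90, 1844/11007, 1613/11007].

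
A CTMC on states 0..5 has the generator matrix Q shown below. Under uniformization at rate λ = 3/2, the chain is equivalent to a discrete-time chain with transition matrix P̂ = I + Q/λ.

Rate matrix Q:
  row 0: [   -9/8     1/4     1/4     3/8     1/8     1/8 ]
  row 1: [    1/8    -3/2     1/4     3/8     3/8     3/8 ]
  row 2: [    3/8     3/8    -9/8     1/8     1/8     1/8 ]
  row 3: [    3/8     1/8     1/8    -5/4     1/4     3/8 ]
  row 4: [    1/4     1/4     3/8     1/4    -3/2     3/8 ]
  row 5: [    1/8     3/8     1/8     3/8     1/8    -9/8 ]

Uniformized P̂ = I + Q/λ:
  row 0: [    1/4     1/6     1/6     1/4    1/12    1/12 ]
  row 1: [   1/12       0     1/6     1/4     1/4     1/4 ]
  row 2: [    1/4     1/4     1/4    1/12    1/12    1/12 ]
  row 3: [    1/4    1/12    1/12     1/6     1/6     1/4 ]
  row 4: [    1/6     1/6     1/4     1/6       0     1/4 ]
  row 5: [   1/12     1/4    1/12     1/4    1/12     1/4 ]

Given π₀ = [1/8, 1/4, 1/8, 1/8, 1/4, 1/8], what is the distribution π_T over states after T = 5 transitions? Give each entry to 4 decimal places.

t=0: π = [0.1250, 0.2500, 0.1250, 0.1250, 0.2500, 0.1250]
t=1: π = [0.1667, 0.1354, 0.1771, 0.1979, 0.1146, 0.2083]
t=2: π = [0.1832, 0.1597, 0.1571, 0.1944, 0.1128, 0.1927]
t=3: π = [0.1819, 0.1530, 0.1569, 0.1982, 0.1168, 0.1933]
t=4: π = [0.1826, 0.1538, 0.1568, 0.1976, 0.1156, 0.1935]
t=5: π = [0.1825, 0.1538, 0.1568, 0.1978, 0.1158, 0.1934]

π = [0.1825, 0.1538, 0.1568, 0.1978, 0.1158, 0.1934]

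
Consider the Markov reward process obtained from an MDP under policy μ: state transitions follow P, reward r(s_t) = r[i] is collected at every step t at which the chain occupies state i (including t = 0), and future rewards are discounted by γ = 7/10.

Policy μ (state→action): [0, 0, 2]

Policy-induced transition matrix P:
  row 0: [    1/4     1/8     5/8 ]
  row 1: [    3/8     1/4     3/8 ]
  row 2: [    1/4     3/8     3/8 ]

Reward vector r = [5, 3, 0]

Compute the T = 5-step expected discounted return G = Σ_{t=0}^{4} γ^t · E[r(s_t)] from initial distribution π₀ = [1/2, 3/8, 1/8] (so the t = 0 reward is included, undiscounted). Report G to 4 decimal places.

t=0: π = [0.5000, 0.3750, 0.1250], E[r] = 3.6250, γ^t·E[r] = 3.625000, running G = 3.625000
t=1: π = [0.2969, 0.2031, 0.5000], E[r] = 2.0938, γ^t·E[r] = 1.465625, running G = 5.090625
t=2: π = [0.2754, 0.2754, 0.4492], E[r] = 2.2031, γ^t·E[r] = 1.079531, running G = 6.170156
t=3: π = [0.2844, 0.2717, 0.4438], E[r] = 2.2373, γ^t·E[r] = 0.767396, running G = 6.937552
t=4: π = [0.2840, 0.2699, 0.4461], E[r] = 2.2296, γ^t·E[r] = 0.535330, running G = 7.472882

G = 7.4729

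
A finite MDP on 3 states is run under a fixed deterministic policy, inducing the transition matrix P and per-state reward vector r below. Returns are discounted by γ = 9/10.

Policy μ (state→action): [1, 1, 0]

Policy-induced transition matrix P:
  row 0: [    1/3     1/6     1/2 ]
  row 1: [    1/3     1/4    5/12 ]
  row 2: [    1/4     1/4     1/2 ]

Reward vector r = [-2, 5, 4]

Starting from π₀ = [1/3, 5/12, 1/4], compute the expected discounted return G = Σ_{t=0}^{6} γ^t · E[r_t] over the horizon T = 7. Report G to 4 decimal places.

G = 12.7018

t=0: π = [0.3333, 0.4167, 0.2500], E[r] = 2.4167, γ^t·E[r] = 2.416667, running G = 2.416667
t=1: π = [0.3125, 0.2222, 0.4653], E[r] = 2.3472, γ^t·E[r] = 2.112500, running G = 4.529167
t=2: π = [0.2946, 0.2240, 0.4815], E[r] = 2.4566, γ^t·E[r] = 1.989844, running G = 6.519010
t=3: π = [0.2932, 0.2255, 0.4813], E[r] = 2.4662, γ^t·E[r] = 1.797855, running G = 8.316866
t=4: π = [0.2932, 0.2256, 0.4812], E[r] = 2.4662, γ^t·E[r] = 1.618096, running G = 9.934962
t=5: π = [0.2932, 0.2256, 0.4812], E[r] = 2.4662, γ^t·E[r] = 1.456249, running G = 11.391211
t=6: π = [0.2932, 0.2256, 0.4812], E[r] = 2.4662, γ^t·E[r] = 1.310621, running G = 12.701833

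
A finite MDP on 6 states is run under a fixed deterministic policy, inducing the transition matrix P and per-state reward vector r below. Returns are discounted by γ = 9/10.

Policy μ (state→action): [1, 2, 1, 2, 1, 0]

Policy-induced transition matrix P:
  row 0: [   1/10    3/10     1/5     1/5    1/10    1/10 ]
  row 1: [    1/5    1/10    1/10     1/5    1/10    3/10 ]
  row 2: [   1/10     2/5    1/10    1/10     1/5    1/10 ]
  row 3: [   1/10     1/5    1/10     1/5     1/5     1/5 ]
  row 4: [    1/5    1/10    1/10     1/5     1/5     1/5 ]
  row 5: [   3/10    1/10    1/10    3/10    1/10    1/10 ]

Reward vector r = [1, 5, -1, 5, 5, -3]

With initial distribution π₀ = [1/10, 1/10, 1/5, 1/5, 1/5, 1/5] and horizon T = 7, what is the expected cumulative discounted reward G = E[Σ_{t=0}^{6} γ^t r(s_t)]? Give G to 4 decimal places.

t=0: π = [0.1000, 0.1000, 0.2000, 0.2000, 0.2000, 0.2000], E[r] = 1.8000, γ^t·E[r] = 1.800000, running G = 1.800000
t=1: π = [0.1700, 0.2000, 0.1100, 0.2000, 0.1600, 0.1600], E[r] = 2.3800, γ^t·E[r] = 2.142000, running G = 3.942000
t=2: π = [0.1680, 0.1870, 0.1170, 0.2050, 0.1470, 0.1760], E[r] = 2.2180, γ^t·E[r] = 1.796580, running G = 5.738580
t=3: π = [0.1686, 0.1892, 0.1168, 0.2059, 0.1469, 0.1726], E[r] = 2.2440, γ^t·E[r] = 1.635876, running G = 7.374456
t=4: π = [0.1681, 0.1894, 0.1169, 0.2056, 0.1470, 0.1731], E[r] = 2.2414, γ^t·E[r] = 1.470556, running G = 8.845012
t=5: π = [0.1683, 0.1892, 0.1168, 0.2056, 0.1469, 0.1731], E[r] = 2.2411, γ^t·E[r] = 1.323353, running G = 10.168365
t=6: π = [0.1682, 0.1893, 0.1168, 0.2056, 0.1469, 0.1731], E[r] = 2.2412, γ^t·E[r] = 1.191084, running G = 11.359450

G = 11.3594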